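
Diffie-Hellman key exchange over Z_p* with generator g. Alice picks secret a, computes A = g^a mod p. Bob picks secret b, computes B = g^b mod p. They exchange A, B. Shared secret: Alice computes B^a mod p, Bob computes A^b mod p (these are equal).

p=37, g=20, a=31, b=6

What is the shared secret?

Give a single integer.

Answer: 27

Derivation:
A = 20^31 mod 37  (bits of 31 = 11111)
  bit 0 = 1: r = r^2 * 20 mod 37 = 1^2 * 20 = 1*20 = 20
  bit 1 = 1: r = r^2 * 20 mod 37 = 20^2 * 20 = 30*20 = 8
  bit 2 = 1: r = r^2 * 20 mod 37 = 8^2 * 20 = 27*20 = 22
  bit 3 = 1: r = r^2 * 20 mod 37 = 22^2 * 20 = 3*20 = 23
  bit 4 = 1: r = r^2 * 20 mod 37 = 23^2 * 20 = 11*20 = 35
  -> A = 35
B = 20^6 mod 37  (bits of 6 = 110)
  bit 0 = 1: r = r^2 * 20 mod 37 = 1^2 * 20 = 1*20 = 20
  bit 1 = 1: r = r^2 * 20 mod 37 = 20^2 * 20 = 30*20 = 8
  bit 2 = 0: r = r^2 mod 37 = 8^2 = 27
  -> B = 27
s = B^a = 27^31 mod 37  (bits of 31 = 11111)
  bit 0 = 1: r = r^2 * 27 mod 37 = 1^2 * 27 = 1*27 = 27
  bit 1 = 1: r = r^2 * 27 mod 37 = 27^2 * 27 = 26*27 = 36
  bit 2 = 1: r = r^2 * 27 mod 37 = 36^2 * 27 = 1*27 = 27
  bit 3 = 1: r = r^2 * 27 mod 37 = 27^2 * 27 = 26*27 = 36
  bit 4 = 1: r = r^2 * 27 mod 37 = 36^2 * 27 = 1*27 = 27
  -> s = B^a = 27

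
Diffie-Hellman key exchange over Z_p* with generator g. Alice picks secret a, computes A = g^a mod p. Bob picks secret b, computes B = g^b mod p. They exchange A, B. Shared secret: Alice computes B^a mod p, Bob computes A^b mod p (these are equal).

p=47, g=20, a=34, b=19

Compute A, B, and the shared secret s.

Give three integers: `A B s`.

Answer: 17 43 24

Derivation:
A = 20^34 mod 47  (bits of 34 = 100010)
  bit 0 = 1: r = r^2 * 20 mod 47 = 1^2 * 20 = 1*20 = 20
  bit 1 = 0: r = r^2 mod 47 = 20^2 = 24
  bit 2 = 0: r = r^2 mod 47 = 24^2 = 12
  bit 3 = 0: r = r^2 mod 47 = 12^2 = 3
  bit 4 = 1: r = r^2 * 20 mod 47 = 3^2 * 20 = 9*20 = 39
  bit 5 = 0: r = r^2 mod 47 = 39^2 = 17
  -> A = 17
B = 20^19 mod 47  (bits of 19 = 10011)
  bit 0 = 1: r = r^2 * 20 mod 47 = 1^2 * 20 = 1*20 = 20
  bit 1 = 0: r = r^2 mod 47 = 20^2 = 24
  bit 2 = 0: r = r^2 mod 47 = 24^2 = 12
  bit 3 = 1: r = r^2 * 20 mod 47 = 12^2 * 20 = 3*20 = 13
  bit 4 = 1: r = r^2 * 20 mod 47 = 13^2 * 20 = 28*20 = 43
  -> B = 43
s = B^a = 43^34 mod 47  (bits of 34 = 100010)
  bit 0 = 1: r = r^2 * 43 mod 47 = 1^2 * 43 = 1*43 = 43
  bit 1 = 0: r = r^2 mod 47 = 43^2 = 16
  bit 2 = 0: r = r^2 mod 47 = 16^2 = 21
  bit 3 = 0: r = r^2 mod 47 = 21^2 = 18
  bit 4 = 1: r = r^2 * 43 mod 47 = 18^2 * 43 = 42*43 = 20
  bit 5 = 0: r = r^2 mod 47 = 20^2 = 24
  -> s = B^a = 24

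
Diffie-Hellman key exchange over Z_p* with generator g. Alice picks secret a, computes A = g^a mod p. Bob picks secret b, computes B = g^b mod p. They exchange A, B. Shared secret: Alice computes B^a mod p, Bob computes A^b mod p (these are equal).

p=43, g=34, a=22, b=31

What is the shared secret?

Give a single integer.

Answer: 14

Derivation:
A = 34^22 mod 43  (bits of 22 = 10110)
  bit 0 = 1: r = r^2 * 34 mod 43 = 1^2 * 34 = 1*34 = 34
  bit 1 = 0: r = r^2 mod 43 = 34^2 = 38
  bit 2 = 1: r = r^2 * 34 mod 43 = 38^2 * 34 = 25*34 = 33
  bit 3 = 1: r = r^2 * 34 mod 43 = 33^2 * 34 = 14*34 = 3
  bit 4 = 0: r = r^2 mod 43 = 3^2 = 9
  -> A = 9
B = 34^31 mod 43  (bits of 31 = 11111)
  bit 0 = 1: r = r^2 * 34 mod 43 = 1^2 * 34 = 1*34 = 34
  bit 1 = 1: r = r^2 * 34 mod 43 = 34^2 * 34 = 38*34 = 2
  bit 2 = 1: r = r^2 * 34 mod 43 = 2^2 * 34 = 4*34 = 7
  bit 3 = 1: r = r^2 * 34 mod 43 = 7^2 * 34 = 6*34 = 32
  bit 4 = 1: r = r^2 * 34 mod 43 = 32^2 * 34 = 35*34 = 29
  -> B = 29
s = B^a = 29^22 mod 43  (bits of 22 = 10110)
  bit 0 = 1: r = r^2 * 29 mod 43 = 1^2 * 29 = 1*29 = 29
  bit 1 = 0: r = r^2 mod 43 = 29^2 = 24
  bit 2 = 1: r = r^2 * 29 mod 43 = 24^2 * 29 = 17*29 = 20
  bit 3 = 1: r = r^2 * 29 mod 43 = 20^2 * 29 = 13*29 = 33
  bit 4 = 0: r = r^2 mod 43 = 33^2 = 14
  -> s = B^a = 14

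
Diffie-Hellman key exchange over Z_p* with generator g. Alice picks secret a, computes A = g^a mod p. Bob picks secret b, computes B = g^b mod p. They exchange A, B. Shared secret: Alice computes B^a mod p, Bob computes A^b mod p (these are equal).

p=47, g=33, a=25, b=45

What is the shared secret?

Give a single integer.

A = 33^25 mod 47  (bits of 25 = 11001)
  bit 0 = 1: r = r^2 * 33 mod 47 = 1^2 * 33 = 1*33 = 33
  bit 1 = 1: r = r^2 * 33 mod 47 = 33^2 * 33 = 8*33 = 29
  bit 2 = 0: r = r^2 mod 47 = 29^2 = 42
  bit 3 = 0: r = r^2 mod 47 = 42^2 = 25
  bit 4 = 1: r = r^2 * 33 mod 47 = 25^2 * 33 = 14*33 = 39
  -> A = 39
B = 33^45 mod 47  (bits of 45 = 101101)
  bit 0 = 1: r = r^2 * 33 mod 47 = 1^2 * 33 = 1*33 = 33
  bit 1 = 0: r = r^2 mod 47 = 33^2 = 8
  bit 2 = 1: r = r^2 * 33 mod 47 = 8^2 * 33 = 17*33 = 44
  bit 3 = 1: r = r^2 * 33 mod 47 = 44^2 * 33 = 9*33 = 15
  bit 4 = 0: r = r^2 mod 47 = 15^2 = 37
  bit 5 = 1: r = r^2 * 33 mod 47 = 37^2 * 33 = 6*33 = 10
  -> B = 10
s = B^a = 10^25 mod 47  (bits of 25 = 11001)
  bit 0 = 1: r = r^2 * 10 mod 47 = 1^2 * 10 = 1*10 = 10
  bit 1 = 1: r = r^2 * 10 mod 47 = 10^2 * 10 = 6*10 = 13
  bit 2 = 0: r = r^2 mod 47 = 13^2 = 28
  bit 3 = 0: r = r^2 mod 47 = 28^2 = 32
  bit 4 = 1: r = r^2 * 10 mod 47 = 32^2 * 10 = 37*10 = 41
  -> s = B^a = 41

Answer: 41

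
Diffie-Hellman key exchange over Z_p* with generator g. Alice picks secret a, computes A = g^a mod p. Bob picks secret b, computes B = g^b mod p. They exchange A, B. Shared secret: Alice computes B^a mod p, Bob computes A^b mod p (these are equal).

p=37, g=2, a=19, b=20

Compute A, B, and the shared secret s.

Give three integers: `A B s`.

A = 2^19 mod 37  (bits of 19 = 10011)
  bit 0 = 1: r = r^2 * 2 mod 37 = 1^2 * 2 = 1*2 = 2
  bit 1 = 0: r = r^2 mod 37 = 2^2 = 4
  bit 2 = 0: r = r^2 mod 37 = 4^2 = 16
  bit 3 = 1: r = r^2 * 2 mod 37 = 16^2 * 2 = 34*2 = 31
  bit 4 = 1: r = r^2 * 2 mod 37 = 31^2 * 2 = 36*2 = 35
  -> A = 35
B = 2^20 mod 37  (bits of 20 = 10100)
  bit 0 = 1: r = r^2 * 2 mod 37 = 1^2 * 2 = 1*2 = 2
  bit 1 = 0: r = r^2 mod 37 = 2^2 = 4
  bit 2 = 1: r = r^2 * 2 mod 37 = 4^2 * 2 = 16*2 = 32
  bit 3 = 0: r = r^2 mod 37 = 32^2 = 25
  bit 4 = 0: r = r^2 mod 37 = 25^2 = 33
  -> B = 33
s = B^a = 33^19 mod 37  (bits of 19 = 10011)
  bit 0 = 1: r = r^2 * 33 mod 37 = 1^2 * 33 = 1*33 = 33
  bit 1 = 0: r = r^2 mod 37 = 33^2 = 16
  bit 2 = 0: r = r^2 mod 37 = 16^2 = 34
  bit 3 = 1: r = r^2 * 33 mod 37 = 34^2 * 33 = 9*33 = 1
  bit 4 = 1: r = r^2 * 33 mod 37 = 1^2 * 33 = 1*33 = 33
  -> s = B^a = 33

Answer: 35 33 33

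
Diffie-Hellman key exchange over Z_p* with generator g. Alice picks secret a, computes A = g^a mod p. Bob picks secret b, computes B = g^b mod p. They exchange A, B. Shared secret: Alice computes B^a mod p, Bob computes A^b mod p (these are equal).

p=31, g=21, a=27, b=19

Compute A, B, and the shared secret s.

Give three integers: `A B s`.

A = 21^27 mod 31  (bits of 27 = 11011)
  bit 0 = 1: r = r^2 * 21 mod 31 = 1^2 * 21 = 1*21 = 21
  bit 1 = 1: r = r^2 * 21 mod 31 = 21^2 * 21 = 7*21 = 23
  bit 2 = 0: r = r^2 mod 31 = 23^2 = 2
  bit 3 = 1: r = r^2 * 21 mod 31 = 2^2 * 21 = 4*21 = 22
  bit 4 = 1: r = r^2 * 21 mod 31 = 22^2 * 21 = 19*21 = 27
  -> A = 27
B = 21^19 mod 31  (bits of 19 = 10011)
  bit 0 = 1: r = r^2 * 21 mod 31 = 1^2 * 21 = 1*21 = 21
  bit 1 = 0: r = r^2 mod 31 = 21^2 = 7
  bit 2 = 0: r = r^2 mod 31 = 7^2 = 18
  bit 3 = 1: r = r^2 * 21 mod 31 = 18^2 * 21 = 14*21 = 15
  bit 4 = 1: r = r^2 * 21 mod 31 = 15^2 * 21 = 8*21 = 13
  -> B = 13
s = B^a = 13^27 mod 31  (bits of 27 = 11011)
  bit 0 = 1: r = r^2 * 13 mod 31 = 1^2 * 13 = 1*13 = 13
  bit 1 = 1: r = r^2 * 13 mod 31 = 13^2 * 13 = 14*13 = 27
  bit 2 = 0: r = r^2 mod 31 = 27^2 = 16
  bit 3 = 1: r = r^2 * 13 mod 31 = 16^2 * 13 = 8*13 = 11
  bit 4 = 1: r = r^2 * 13 mod 31 = 11^2 * 13 = 28*13 = 23
  -> s = B^a = 23

Answer: 27 13 23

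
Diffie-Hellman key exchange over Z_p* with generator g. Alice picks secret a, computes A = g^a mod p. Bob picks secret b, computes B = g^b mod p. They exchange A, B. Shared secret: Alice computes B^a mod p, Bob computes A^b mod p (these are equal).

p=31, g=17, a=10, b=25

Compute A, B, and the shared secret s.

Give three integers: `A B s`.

A = 17^10 mod 31  (bits of 10 = 1010)
  bit 0 = 1: r = r^2 * 17 mod 31 = 1^2 * 17 = 1*17 = 17
  bit 1 = 0: r = r^2 mod 31 = 17^2 = 10
  bit 2 = 1: r = r^2 * 17 mod 31 = 10^2 * 17 = 7*17 = 26
  bit 3 = 0: r = r^2 mod 31 = 26^2 = 25
  -> A = 25
B = 17^25 mod 31  (bits of 25 = 11001)
  bit 0 = 1: r = r^2 * 17 mod 31 = 1^2 * 17 = 1*17 = 17
  bit 1 = 1: r = r^2 * 17 mod 31 = 17^2 * 17 = 10*17 = 15
  bit 2 = 0: r = r^2 mod 31 = 15^2 = 8
  bit 3 = 0: r = r^2 mod 31 = 8^2 = 2
  bit 4 = 1: r = r^2 * 17 mod 31 = 2^2 * 17 = 4*17 = 6
  -> B = 6
s = B^a = 6^10 mod 31  (bits of 10 = 1010)
  bit 0 = 1: r = r^2 * 6 mod 31 = 1^2 * 6 = 1*6 = 6
  bit 1 = 0: r = r^2 mod 31 = 6^2 = 5
  bit 2 = 1: r = r^2 * 6 mod 31 = 5^2 * 6 = 25*6 = 26
  bit 3 = 0: r = r^2 mod 31 = 26^2 = 25
  -> s = B^a = 25

Answer: 25 6 25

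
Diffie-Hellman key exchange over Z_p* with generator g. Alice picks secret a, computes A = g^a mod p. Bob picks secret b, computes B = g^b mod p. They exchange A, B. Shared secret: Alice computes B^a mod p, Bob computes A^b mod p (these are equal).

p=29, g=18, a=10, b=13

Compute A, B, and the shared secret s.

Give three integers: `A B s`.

Answer: 22 8 4

Derivation:
A = 18^10 mod 29  (bits of 10 = 1010)
  bit 0 = 1: r = r^2 * 18 mod 29 = 1^2 * 18 = 1*18 = 18
  bit 1 = 0: r = r^2 mod 29 = 18^2 = 5
  bit 2 = 1: r = r^2 * 18 mod 29 = 5^2 * 18 = 25*18 = 15
  bit 3 = 0: r = r^2 mod 29 = 15^2 = 22
  -> A = 22
B = 18^13 mod 29  (bits of 13 = 1101)
  bit 0 = 1: r = r^2 * 18 mod 29 = 1^2 * 18 = 1*18 = 18
  bit 1 = 1: r = r^2 * 18 mod 29 = 18^2 * 18 = 5*18 = 3
  bit 2 = 0: r = r^2 mod 29 = 3^2 = 9
  bit 3 = 1: r = r^2 * 18 mod 29 = 9^2 * 18 = 23*18 = 8
  -> B = 8
s = B^a = 8^10 mod 29  (bits of 10 = 1010)
  bit 0 = 1: r = r^2 * 8 mod 29 = 1^2 * 8 = 1*8 = 8
  bit 1 = 0: r = r^2 mod 29 = 8^2 = 6
  bit 2 = 1: r = r^2 * 8 mod 29 = 6^2 * 8 = 7*8 = 27
  bit 3 = 0: r = r^2 mod 29 = 27^2 = 4
  -> s = B^a = 4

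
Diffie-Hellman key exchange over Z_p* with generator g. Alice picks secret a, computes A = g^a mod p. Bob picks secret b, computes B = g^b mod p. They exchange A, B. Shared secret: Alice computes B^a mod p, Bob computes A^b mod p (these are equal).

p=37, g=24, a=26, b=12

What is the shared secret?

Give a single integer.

Answer: 26

Derivation:
A = 24^26 mod 37  (bits of 26 = 11010)
  bit 0 = 1: r = r^2 * 24 mod 37 = 1^2 * 24 = 1*24 = 24
  bit 1 = 1: r = r^2 * 24 mod 37 = 24^2 * 24 = 21*24 = 23
  bit 2 = 0: r = r^2 mod 37 = 23^2 = 11
  bit 3 = 1: r = r^2 * 24 mod 37 = 11^2 * 24 = 10*24 = 18
  bit 4 = 0: r = r^2 mod 37 = 18^2 = 28
  -> A = 28
B = 24^12 mod 37  (bits of 12 = 1100)
  bit 0 = 1: r = r^2 * 24 mod 37 = 1^2 * 24 = 1*24 = 24
  bit 1 = 1: r = r^2 * 24 mod 37 = 24^2 * 24 = 21*24 = 23
  bit 2 = 0: r = r^2 mod 37 = 23^2 = 11
  bit 3 = 0: r = r^2 mod 37 = 11^2 = 10
  -> B = 10
s = B^a = 10^26 mod 37  (bits of 26 = 11010)
  bit 0 = 1: r = r^2 * 10 mod 37 = 1^2 * 10 = 1*10 = 10
  bit 1 = 1: r = r^2 * 10 mod 37 = 10^2 * 10 = 26*10 = 1
  bit 2 = 0: r = r^2 mod 37 = 1^2 = 1
  bit 3 = 1: r = r^2 * 10 mod 37 = 1^2 * 10 = 1*10 = 10
  bit 4 = 0: r = r^2 mod 37 = 10^2 = 26
  -> s = B^a = 26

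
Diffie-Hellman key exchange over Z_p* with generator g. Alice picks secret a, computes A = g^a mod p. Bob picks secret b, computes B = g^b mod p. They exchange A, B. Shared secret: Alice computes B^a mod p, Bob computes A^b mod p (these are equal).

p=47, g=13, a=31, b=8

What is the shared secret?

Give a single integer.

Answer: 27

Derivation:
A = 13^31 mod 47  (bits of 31 = 11111)
  bit 0 = 1: r = r^2 * 13 mod 47 = 1^2 * 13 = 1*13 = 13
  bit 1 = 1: r = r^2 * 13 mod 47 = 13^2 * 13 = 28*13 = 35
  bit 2 = 1: r = r^2 * 13 mod 47 = 35^2 * 13 = 3*13 = 39
  bit 3 = 1: r = r^2 * 13 mod 47 = 39^2 * 13 = 17*13 = 33
  bit 4 = 1: r = r^2 * 13 mod 47 = 33^2 * 13 = 8*13 = 10
  -> A = 10
B = 13^8 mod 47  (bits of 8 = 1000)
  bit 0 = 1: r = r^2 * 13 mod 47 = 1^2 * 13 = 1*13 = 13
  bit 1 = 0: r = r^2 mod 47 = 13^2 = 28
  bit 2 = 0: r = r^2 mod 47 = 28^2 = 32
  bit 3 = 0: r = r^2 mod 47 = 32^2 = 37
  -> B = 37
s = B^a = 37^31 mod 47  (bits of 31 = 11111)
  bit 0 = 1: r = r^2 * 37 mod 47 = 1^2 * 37 = 1*37 = 37
  bit 1 = 1: r = r^2 * 37 mod 47 = 37^2 * 37 = 6*37 = 34
  bit 2 = 1: r = r^2 * 37 mod 47 = 34^2 * 37 = 28*37 = 2
  bit 3 = 1: r = r^2 * 37 mod 47 = 2^2 * 37 = 4*37 = 7
  bit 4 = 1: r = r^2 * 37 mod 47 = 7^2 * 37 = 2*37 = 27
  -> s = B^a = 27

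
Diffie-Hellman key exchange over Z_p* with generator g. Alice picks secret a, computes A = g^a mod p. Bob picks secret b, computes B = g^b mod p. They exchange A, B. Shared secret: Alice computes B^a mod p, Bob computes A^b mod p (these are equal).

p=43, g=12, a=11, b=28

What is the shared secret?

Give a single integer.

A = 12^11 mod 43  (bits of 11 = 1011)
  bit 0 = 1: r = r^2 * 12 mod 43 = 1^2 * 12 = 1*12 = 12
  bit 1 = 0: r = r^2 mod 43 = 12^2 = 15
  bit 2 = 1: r = r^2 * 12 mod 43 = 15^2 * 12 = 10*12 = 34
  bit 3 = 1: r = r^2 * 12 mod 43 = 34^2 * 12 = 38*12 = 26
  -> A = 26
B = 12^28 mod 43  (bits of 28 = 11100)
  bit 0 = 1: r = r^2 * 12 mod 43 = 1^2 * 12 = 1*12 = 12
  bit 1 = 1: r = r^2 * 12 mod 43 = 12^2 * 12 = 15*12 = 8
  bit 2 = 1: r = r^2 * 12 mod 43 = 8^2 * 12 = 21*12 = 37
  bit 3 = 0: r = r^2 mod 43 = 37^2 = 36
  bit 4 = 0: r = r^2 mod 43 = 36^2 = 6
  -> B = 6
s = B^a = 6^11 mod 43  (bits of 11 = 1011)
  bit 0 = 1: r = r^2 * 6 mod 43 = 1^2 * 6 = 1*6 = 6
  bit 1 = 0: r = r^2 mod 43 = 6^2 = 36
  bit 2 = 1: r = r^2 * 6 mod 43 = 36^2 * 6 = 6*6 = 36
  bit 3 = 1: r = r^2 * 6 mod 43 = 36^2 * 6 = 6*6 = 36
  -> s = B^a = 36

Answer: 36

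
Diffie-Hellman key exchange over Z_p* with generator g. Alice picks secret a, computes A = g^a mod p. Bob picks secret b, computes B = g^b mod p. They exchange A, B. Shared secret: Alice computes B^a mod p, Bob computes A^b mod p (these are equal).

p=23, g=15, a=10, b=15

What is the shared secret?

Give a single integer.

A = 15^10 mod 23  (bits of 10 = 1010)
  bit 0 = 1: r = r^2 * 15 mod 23 = 1^2 * 15 = 1*15 = 15
  bit 1 = 0: r = r^2 mod 23 = 15^2 = 18
  bit 2 = 1: r = r^2 * 15 mod 23 = 18^2 * 15 = 2*15 = 7
  bit 3 = 0: r = r^2 mod 23 = 7^2 = 3
  -> A = 3
B = 15^15 mod 23  (bits of 15 = 1111)
  bit 0 = 1: r = r^2 * 15 mod 23 = 1^2 * 15 = 1*15 = 15
  bit 1 = 1: r = r^2 * 15 mod 23 = 15^2 * 15 = 18*15 = 17
  bit 2 = 1: r = r^2 * 15 mod 23 = 17^2 * 15 = 13*15 = 11
  bit 3 = 1: r = r^2 * 15 mod 23 = 11^2 * 15 = 6*15 = 21
  -> B = 21
s = B^a = 21^10 mod 23  (bits of 10 = 1010)
  bit 0 = 1: r = r^2 * 21 mod 23 = 1^2 * 21 = 1*21 = 21
  bit 1 = 0: r = r^2 mod 23 = 21^2 = 4
  bit 2 = 1: r = r^2 * 21 mod 23 = 4^2 * 21 = 16*21 = 14
  bit 3 = 0: r = r^2 mod 23 = 14^2 = 12
  -> s = B^a = 12

Answer: 12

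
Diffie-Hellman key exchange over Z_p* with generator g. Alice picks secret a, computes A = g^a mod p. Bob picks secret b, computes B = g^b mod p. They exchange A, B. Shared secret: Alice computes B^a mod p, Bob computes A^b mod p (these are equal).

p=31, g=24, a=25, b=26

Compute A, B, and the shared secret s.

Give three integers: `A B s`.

A = 24^25 mod 31  (bits of 25 = 11001)
  bit 0 = 1: r = r^2 * 24 mod 31 = 1^2 * 24 = 1*24 = 24
  bit 1 = 1: r = r^2 * 24 mod 31 = 24^2 * 24 = 18*24 = 29
  bit 2 = 0: r = r^2 mod 31 = 29^2 = 4
  bit 3 = 0: r = r^2 mod 31 = 4^2 = 16
  bit 4 = 1: r = r^2 * 24 mod 31 = 16^2 * 24 = 8*24 = 6
  -> A = 6
B = 24^26 mod 31  (bits of 26 = 11010)
  bit 0 = 1: r = r^2 * 24 mod 31 = 1^2 * 24 = 1*24 = 24
  bit 1 = 1: r = r^2 * 24 mod 31 = 24^2 * 24 = 18*24 = 29
  bit 2 = 0: r = r^2 mod 31 = 29^2 = 4
  bit 3 = 1: r = r^2 * 24 mod 31 = 4^2 * 24 = 16*24 = 12
  bit 4 = 0: r = r^2 mod 31 = 12^2 = 20
  -> B = 20
s = B^a = 20^25 mod 31  (bits of 25 = 11001)
  bit 0 = 1: r = r^2 * 20 mod 31 = 1^2 * 20 = 1*20 = 20
  bit 1 = 1: r = r^2 * 20 mod 31 = 20^2 * 20 = 28*20 = 2
  bit 2 = 0: r = r^2 mod 31 = 2^2 = 4
  bit 3 = 0: r = r^2 mod 31 = 4^2 = 16
  bit 4 = 1: r = r^2 * 20 mod 31 = 16^2 * 20 = 8*20 = 5
  -> s = B^a = 5

Answer: 6 20 5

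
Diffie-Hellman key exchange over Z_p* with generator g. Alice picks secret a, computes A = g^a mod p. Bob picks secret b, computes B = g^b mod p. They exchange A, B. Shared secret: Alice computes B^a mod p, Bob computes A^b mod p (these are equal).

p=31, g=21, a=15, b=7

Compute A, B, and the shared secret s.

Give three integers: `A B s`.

Answer: 30 11 30

Derivation:
A = 21^15 mod 31  (bits of 15 = 1111)
  bit 0 = 1: r = r^2 * 21 mod 31 = 1^2 * 21 = 1*21 = 21
  bit 1 = 1: r = r^2 * 21 mod 31 = 21^2 * 21 = 7*21 = 23
  bit 2 = 1: r = r^2 * 21 mod 31 = 23^2 * 21 = 2*21 = 11
  bit 3 = 1: r = r^2 * 21 mod 31 = 11^2 * 21 = 28*21 = 30
  -> A = 30
B = 21^7 mod 31  (bits of 7 = 111)
  bit 0 = 1: r = r^2 * 21 mod 31 = 1^2 * 21 = 1*21 = 21
  bit 1 = 1: r = r^2 * 21 mod 31 = 21^2 * 21 = 7*21 = 23
  bit 2 = 1: r = r^2 * 21 mod 31 = 23^2 * 21 = 2*21 = 11
  -> B = 11
s = B^a = 11^15 mod 31  (bits of 15 = 1111)
  bit 0 = 1: r = r^2 * 11 mod 31 = 1^2 * 11 = 1*11 = 11
  bit 1 = 1: r = r^2 * 11 mod 31 = 11^2 * 11 = 28*11 = 29
  bit 2 = 1: r = r^2 * 11 mod 31 = 29^2 * 11 = 4*11 = 13
  bit 3 = 1: r = r^2 * 11 mod 31 = 13^2 * 11 = 14*11 = 30
  -> s = B^a = 30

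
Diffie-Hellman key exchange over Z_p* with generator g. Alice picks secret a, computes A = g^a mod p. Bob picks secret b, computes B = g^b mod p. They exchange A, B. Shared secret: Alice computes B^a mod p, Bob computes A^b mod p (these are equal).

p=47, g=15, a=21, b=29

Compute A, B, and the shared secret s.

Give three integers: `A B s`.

Answer: 33 13 5

Derivation:
A = 15^21 mod 47  (bits of 21 = 10101)
  bit 0 = 1: r = r^2 * 15 mod 47 = 1^2 * 15 = 1*15 = 15
  bit 1 = 0: r = r^2 mod 47 = 15^2 = 37
  bit 2 = 1: r = r^2 * 15 mod 47 = 37^2 * 15 = 6*15 = 43
  bit 3 = 0: r = r^2 mod 47 = 43^2 = 16
  bit 4 = 1: r = r^2 * 15 mod 47 = 16^2 * 15 = 21*15 = 33
  -> A = 33
B = 15^29 mod 47  (bits of 29 = 11101)
  bit 0 = 1: r = r^2 * 15 mod 47 = 1^2 * 15 = 1*15 = 15
  bit 1 = 1: r = r^2 * 15 mod 47 = 15^2 * 15 = 37*15 = 38
  bit 2 = 1: r = r^2 * 15 mod 47 = 38^2 * 15 = 34*15 = 40
  bit 3 = 0: r = r^2 mod 47 = 40^2 = 2
  bit 4 = 1: r = r^2 * 15 mod 47 = 2^2 * 15 = 4*15 = 13
  -> B = 13
s = B^a = 13^21 mod 47  (bits of 21 = 10101)
  bit 0 = 1: r = r^2 * 13 mod 47 = 1^2 * 13 = 1*13 = 13
  bit 1 = 0: r = r^2 mod 47 = 13^2 = 28
  bit 2 = 1: r = r^2 * 13 mod 47 = 28^2 * 13 = 32*13 = 40
  bit 3 = 0: r = r^2 mod 47 = 40^2 = 2
  bit 4 = 1: r = r^2 * 13 mod 47 = 2^2 * 13 = 4*13 = 5
  -> s = B^a = 5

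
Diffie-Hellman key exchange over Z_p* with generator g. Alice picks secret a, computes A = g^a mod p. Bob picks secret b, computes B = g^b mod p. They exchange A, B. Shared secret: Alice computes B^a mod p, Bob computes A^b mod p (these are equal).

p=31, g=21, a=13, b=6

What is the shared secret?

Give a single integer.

A = 21^13 mod 31  (bits of 13 = 1101)
  bit 0 = 1: r = r^2 * 21 mod 31 = 1^2 * 21 = 1*21 = 21
  bit 1 = 1: r = r^2 * 21 mod 31 = 21^2 * 21 = 7*21 = 23
  bit 2 = 0: r = r^2 mod 31 = 23^2 = 2
  bit 3 = 1: r = r^2 * 21 mod 31 = 2^2 * 21 = 4*21 = 22
  -> A = 22
B = 21^6 mod 31  (bits of 6 = 110)
  bit 0 = 1: r = r^2 * 21 mod 31 = 1^2 * 21 = 1*21 = 21
  bit 1 = 1: r = r^2 * 21 mod 31 = 21^2 * 21 = 7*21 = 23
  bit 2 = 0: r = r^2 mod 31 = 23^2 = 2
  -> B = 2
s = B^a = 2^13 mod 31  (bits of 13 = 1101)
  bit 0 = 1: r = r^2 * 2 mod 31 = 1^2 * 2 = 1*2 = 2
  bit 1 = 1: r = r^2 * 2 mod 31 = 2^2 * 2 = 4*2 = 8
  bit 2 = 0: r = r^2 mod 31 = 8^2 = 2
  bit 3 = 1: r = r^2 * 2 mod 31 = 2^2 * 2 = 4*2 = 8
  -> s = B^a = 8

Answer: 8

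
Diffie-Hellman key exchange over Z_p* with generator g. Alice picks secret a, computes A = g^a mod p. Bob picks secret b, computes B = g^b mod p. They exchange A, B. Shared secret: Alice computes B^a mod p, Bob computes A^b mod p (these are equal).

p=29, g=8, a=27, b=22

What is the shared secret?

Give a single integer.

A = 8^27 mod 29  (bits of 27 = 11011)
  bit 0 = 1: r = r^2 * 8 mod 29 = 1^2 * 8 = 1*8 = 8
  bit 1 = 1: r = r^2 * 8 mod 29 = 8^2 * 8 = 6*8 = 19
  bit 2 = 0: r = r^2 mod 29 = 19^2 = 13
  bit 3 = 1: r = r^2 * 8 mod 29 = 13^2 * 8 = 24*8 = 18
  bit 4 = 1: r = r^2 * 8 mod 29 = 18^2 * 8 = 5*8 = 11
  -> A = 11
B = 8^22 mod 29  (bits of 22 = 10110)
  bit 0 = 1: r = r^2 * 8 mod 29 = 1^2 * 8 = 1*8 = 8
  bit 1 = 0: r = r^2 mod 29 = 8^2 = 6
  bit 2 = 1: r = r^2 * 8 mod 29 = 6^2 * 8 = 7*8 = 27
  bit 3 = 1: r = r^2 * 8 mod 29 = 27^2 * 8 = 4*8 = 3
  bit 4 = 0: r = r^2 mod 29 = 3^2 = 9
  -> B = 9
s = B^a = 9^27 mod 29  (bits of 27 = 11011)
  bit 0 = 1: r = r^2 * 9 mod 29 = 1^2 * 9 = 1*9 = 9
  bit 1 = 1: r = r^2 * 9 mod 29 = 9^2 * 9 = 23*9 = 4
  bit 2 = 0: r = r^2 mod 29 = 4^2 = 16
  bit 3 = 1: r = r^2 * 9 mod 29 = 16^2 * 9 = 24*9 = 13
  bit 4 = 1: r = r^2 * 9 mod 29 = 13^2 * 9 = 24*9 = 13
  -> s = B^a = 13

Answer: 13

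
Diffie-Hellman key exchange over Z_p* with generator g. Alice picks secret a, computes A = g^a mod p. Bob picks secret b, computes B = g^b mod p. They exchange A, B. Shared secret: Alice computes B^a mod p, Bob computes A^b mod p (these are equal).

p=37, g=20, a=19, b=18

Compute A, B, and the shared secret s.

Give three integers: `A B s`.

A = 20^19 mod 37  (bits of 19 = 10011)
  bit 0 = 1: r = r^2 * 20 mod 37 = 1^2 * 20 = 1*20 = 20
  bit 1 = 0: r = r^2 mod 37 = 20^2 = 30
  bit 2 = 0: r = r^2 mod 37 = 30^2 = 12
  bit 3 = 1: r = r^2 * 20 mod 37 = 12^2 * 20 = 33*20 = 31
  bit 4 = 1: r = r^2 * 20 mod 37 = 31^2 * 20 = 36*20 = 17
  -> A = 17
B = 20^18 mod 37  (bits of 18 = 10010)
  bit 0 = 1: r = r^2 * 20 mod 37 = 1^2 * 20 = 1*20 = 20
  bit 1 = 0: r = r^2 mod 37 = 20^2 = 30
  bit 2 = 0: r = r^2 mod 37 = 30^2 = 12
  bit 3 = 1: r = r^2 * 20 mod 37 = 12^2 * 20 = 33*20 = 31
  bit 4 = 0: r = r^2 mod 37 = 31^2 = 36
  -> B = 36
s = B^a = 36^19 mod 37  (bits of 19 = 10011)
  bit 0 = 1: r = r^2 * 36 mod 37 = 1^2 * 36 = 1*36 = 36
  bit 1 = 0: r = r^2 mod 37 = 36^2 = 1
  bit 2 = 0: r = r^2 mod 37 = 1^2 = 1
  bit 3 = 1: r = r^2 * 36 mod 37 = 1^2 * 36 = 1*36 = 36
  bit 4 = 1: r = r^2 * 36 mod 37 = 36^2 * 36 = 1*36 = 36
  -> s = B^a = 36

Answer: 17 36 36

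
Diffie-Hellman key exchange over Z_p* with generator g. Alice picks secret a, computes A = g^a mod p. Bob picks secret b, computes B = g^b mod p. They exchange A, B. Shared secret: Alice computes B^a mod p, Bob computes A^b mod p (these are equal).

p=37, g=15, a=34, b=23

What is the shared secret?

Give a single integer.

Answer: 30

Derivation:
A = 15^34 mod 37  (bits of 34 = 100010)
  bit 0 = 1: r = r^2 * 15 mod 37 = 1^2 * 15 = 1*15 = 15
  bit 1 = 0: r = r^2 mod 37 = 15^2 = 3
  bit 2 = 0: r = r^2 mod 37 = 3^2 = 9
  bit 3 = 0: r = r^2 mod 37 = 9^2 = 7
  bit 4 = 1: r = r^2 * 15 mod 37 = 7^2 * 15 = 12*15 = 32
  bit 5 = 0: r = r^2 mod 37 = 32^2 = 25
  -> A = 25
B = 15^23 mod 37  (bits of 23 = 10111)
  bit 0 = 1: r = r^2 * 15 mod 37 = 1^2 * 15 = 1*15 = 15
  bit 1 = 0: r = r^2 mod 37 = 15^2 = 3
  bit 2 = 1: r = r^2 * 15 mod 37 = 3^2 * 15 = 9*15 = 24
  bit 3 = 1: r = r^2 * 15 mod 37 = 24^2 * 15 = 21*15 = 19
  bit 4 = 1: r = r^2 * 15 mod 37 = 19^2 * 15 = 28*15 = 13
  -> B = 13
s = B^a = 13^34 mod 37  (bits of 34 = 100010)
  bit 0 = 1: r = r^2 * 13 mod 37 = 1^2 * 13 = 1*13 = 13
  bit 1 = 0: r = r^2 mod 37 = 13^2 = 21
  bit 2 = 0: r = r^2 mod 37 = 21^2 = 34
  bit 3 = 0: r = r^2 mod 37 = 34^2 = 9
  bit 4 = 1: r = r^2 * 13 mod 37 = 9^2 * 13 = 7*13 = 17
  bit 5 = 0: r = r^2 mod 37 = 17^2 = 30
  -> s = B^a = 30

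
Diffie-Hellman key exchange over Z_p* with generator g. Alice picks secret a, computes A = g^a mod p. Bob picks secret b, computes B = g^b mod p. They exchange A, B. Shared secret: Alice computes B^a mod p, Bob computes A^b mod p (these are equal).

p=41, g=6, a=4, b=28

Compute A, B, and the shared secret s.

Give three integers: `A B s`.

A = 6^4 mod 41  (bits of 4 = 100)
  bit 0 = 1: r = r^2 * 6 mod 41 = 1^2 * 6 = 1*6 = 6
  bit 1 = 0: r = r^2 mod 41 = 6^2 = 36
  bit 2 = 0: r = r^2 mod 41 = 36^2 = 25
  -> A = 25
B = 6^28 mod 41  (bits of 28 = 11100)
  bit 0 = 1: r = r^2 * 6 mod 41 = 1^2 * 6 = 1*6 = 6
  bit 1 = 1: r = r^2 * 6 mod 41 = 6^2 * 6 = 36*6 = 11
  bit 2 = 1: r = r^2 * 6 mod 41 = 11^2 * 6 = 39*6 = 29
  bit 3 = 0: r = r^2 mod 41 = 29^2 = 21
  bit 4 = 0: r = r^2 mod 41 = 21^2 = 31
  -> B = 31
s = B^a = 31^4 mod 41  (bits of 4 = 100)
  bit 0 = 1: r = r^2 * 31 mod 41 = 1^2 * 31 = 1*31 = 31
  bit 1 = 0: r = r^2 mod 41 = 31^2 = 18
  bit 2 = 0: r = r^2 mod 41 = 18^2 = 37
  -> s = B^a = 37

Answer: 25 31 37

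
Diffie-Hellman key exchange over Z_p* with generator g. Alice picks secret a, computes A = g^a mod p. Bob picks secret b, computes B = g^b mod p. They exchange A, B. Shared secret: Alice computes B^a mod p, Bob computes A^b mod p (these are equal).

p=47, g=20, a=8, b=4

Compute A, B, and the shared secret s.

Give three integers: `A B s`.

A = 20^8 mod 47  (bits of 8 = 1000)
  bit 0 = 1: r = r^2 * 20 mod 47 = 1^2 * 20 = 1*20 = 20
  bit 1 = 0: r = r^2 mod 47 = 20^2 = 24
  bit 2 = 0: r = r^2 mod 47 = 24^2 = 12
  bit 3 = 0: r = r^2 mod 47 = 12^2 = 3
  -> A = 3
B = 20^4 mod 47  (bits of 4 = 100)
  bit 0 = 1: r = r^2 * 20 mod 47 = 1^2 * 20 = 1*20 = 20
  bit 1 = 0: r = r^2 mod 47 = 20^2 = 24
  bit 2 = 0: r = r^2 mod 47 = 24^2 = 12
  -> B = 12
s = B^a = 12^8 mod 47  (bits of 8 = 1000)
  bit 0 = 1: r = r^2 * 12 mod 47 = 1^2 * 12 = 1*12 = 12
  bit 1 = 0: r = r^2 mod 47 = 12^2 = 3
  bit 2 = 0: r = r^2 mod 47 = 3^2 = 9
  bit 3 = 0: r = r^2 mod 47 = 9^2 = 34
  -> s = B^a = 34

Answer: 3 12 34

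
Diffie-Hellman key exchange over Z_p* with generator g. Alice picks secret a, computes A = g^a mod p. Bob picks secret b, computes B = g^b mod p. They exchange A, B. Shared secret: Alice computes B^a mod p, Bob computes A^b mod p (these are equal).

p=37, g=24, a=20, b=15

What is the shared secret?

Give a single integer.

A = 24^20 mod 37  (bits of 20 = 10100)
  bit 0 = 1: r = r^2 * 24 mod 37 = 1^2 * 24 = 1*24 = 24
  bit 1 = 0: r = r^2 mod 37 = 24^2 = 21
  bit 2 = 1: r = r^2 * 24 mod 37 = 21^2 * 24 = 34*24 = 2
  bit 3 = 0: r = r^2 mod 37 = 2^2 = 4
  bit 4 = 0: r = r^2 mod 37 = 4^2 = 16
  -> A = 16
B = 24^15 mod 37  (bits of 15 = 1111)
  bit 0 = 1: r = r^2 * 24 mod 37 = 1^2 * 24 = 1*24 = 24
  bit 1 = 1: r = r^2 * 24 mod 37 = 24^2 * 24 = 21*24 = 23
  bit 2 = 1: r = r^2 * 24 mod 37 = 23^2 * 24 = 11*24 = 5
  bit 3 = 1: r = r^2 * 24 mod 37 = 5^2 * 24 = 25*24 = 8
  -> B = 8
s = B^a = 8^20 mod 37  (bits of 20 = 10100)
  bit 0 = 1: r = r^2 * 8 mod 37 = 1^2 * 8 = 1*8 = 8
  bit 1 = 0: r = r^2 mod 37 = 8^2 = 27
  bit 2 = 1: r = r^2 * 8 mod 37 = 27^2 * 8 = 26*8 = 23
  bit 3 = 0: r = r^2 mod 37 = 23^2 = 11
  bit 4 = 0: r = r^2 mod 37 = 11^2 = 10
  -> s = B^a = 10

Answer: 10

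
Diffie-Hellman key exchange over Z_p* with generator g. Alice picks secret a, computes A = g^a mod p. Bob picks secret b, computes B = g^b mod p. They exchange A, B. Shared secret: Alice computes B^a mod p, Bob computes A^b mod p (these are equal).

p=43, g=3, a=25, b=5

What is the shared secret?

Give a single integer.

A = 3^25 mod 43  (bits of 25 = 11001)
  bit 0 = 1: r = r^2 * 3 mod 43 = 1^2 * 3 = 1*3 = 3
  bit 1 = 1: r = r^2 * 3 mod 43 = 3^2 * 3 = 9*3 = 27
  bit 2 = 0: r = r^2 mod 43 = 27^2 = 41
  bit 3 = 0: r = r^2 mod 43 = 41^2 = 4
  bit 4 = 1: r = r^2 * 3 mod 43 = 4^2 * 3 = 16*3 = 5
  -> A = 5
B = 3^5 mod 43  (bits of 5 = 101)
  bit 0 = 1: r = r^2 * 3 mod 43 = 1^2 * 3 = 1*3 = 3
  bit 1 = 0: r = r^2 mod 43 = 3^2 = 9
  bit 2 = 1: r = r^2 * 3 mod 43 = 9^2 * 3 = 38*3 = 28
  -> B = 28
s = B^a = 28^25 mod 43  (bits of 25 = 11001)
  bit 0 = 1: r = r^2 * 28 mod 43 = 1^2 * 28 = 1*28 = 28
  bit 1 = 1: r = r^2 * 28 mod 43 = 28^2 * 28 = 10*28 = 22
  bit 2 = 0: r = r^2 mod 43 = 22^2 = 11
  bit 3 = 0: r = r^2 mod 43 = 11^2 = 35
  bit 4 = 1: r = r^2 * 28 mod 43 = 35^2 * 28 = 21*28 = 29
  -> s = B^a = 29

Answer: 29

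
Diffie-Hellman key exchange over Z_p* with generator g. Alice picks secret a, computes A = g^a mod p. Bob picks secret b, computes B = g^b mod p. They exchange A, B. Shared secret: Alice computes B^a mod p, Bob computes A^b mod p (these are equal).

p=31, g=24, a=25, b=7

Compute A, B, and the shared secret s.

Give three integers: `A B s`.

A = 24^25 mod 31  (bits of 25 = 11001)
  bit 0 = 1: r = r^2 * 24 mod 31 = 1^2 * 24 = 1*24 = 24
  bit 1 = 1: r = r^2 * 24 mod 31 = 24^2 * 24 = 18*24 = 29
  bit 2 = 0: r = r^2 mod 31 = 29^2 = 4
  bit 3 = 0: r = r^2 mod 31 = 4^2 = 16
  bit 4 = 1: r = r^2 * 24 mod 31 = 16^2 * 24 = 8*24 = 6
  -> A = 6
B = 24^7 mod 31  (bits of 7 = 111)
  bit 0 = 1: r = r^2 * 24 mod 31 = 1^2 * 24 = 1*24 = 24
  bit 1 = 1: r = r^2 * 24 mod 31 = 24^2 * 24 = 18*24 = 29
  bit 2 = 1: r = r^2 * 24 mod 31 = 29^2 * 24 = 4*24 = 3
  -> B = 3
s = B^a = 3^25 mod 31  (bits of 25 = 11001)
  bit 0 = 1: r = r^2 * 3 mod 31 = 1^2 * 3 = 1*3 = 3
  bit 1 = 1: r = r^2 * 3 mod 31 = 3^2 * 3 = 9*3 = 27
  bit 2 = 0: r = r^2 mod 31 = 27^2 = 16
  bit 3 = 0: r = r^2 mod 31 = 16^2 = 8
  bit 4 = 1: r = r^2 * 3 mod 31 = 8^2 * 3 = 2*3 = 6
  -> s = B^a = 6

Answer: 6 3 6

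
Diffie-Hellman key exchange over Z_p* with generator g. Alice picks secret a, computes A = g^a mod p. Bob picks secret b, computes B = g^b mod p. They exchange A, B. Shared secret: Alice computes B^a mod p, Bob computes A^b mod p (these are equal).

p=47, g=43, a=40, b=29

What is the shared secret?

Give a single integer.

Answer: 6

Derivation:
A = 43^40 mod 47  (bits of 40 = 101000)
  bit 0 = 1: r = r^2 * 43 mod 47 = 1^2 * 43 = 1*43 = 43
  bit 1 = 0: r = r^2 mod 47 = 43^2 = 16
  bit 2 = 1: r = r^2 * 43 mod 47 = 16^2 * 43 = 21*43 = 10
  bit 3 = 0: r = r^2 mod 47 = 10^2 = 6
  bit 4 = 0: r = r^2 mod 47 = 6^2 = 36
  bit 5 = 0: r = r^2 mod 47 = 36^2 = 27
  -> A = 27
B = 43^29 mod 47  (bits of 29 = 11101)
  bit 0 = 1: r = r^2 * 43 mod 47 = 1^2 * 43 = 1*43 = 43
  bit 1 = 1: r = r^2 * 43 mod 47 = 43^2 * 43 = 16*43 = 30
  bit 2 = 1: r = r^2 * 43 mod 47 = 30^2 * 43 = 7*43 = 19
  bit 3 = 0: r = r^2 mod 47 = 19^2 = 32
  bit 4 = 1: r = r^2 * 43 mod 47 = 32^2 * 43 = 37*43 = 40
  -> B = 40
s = B^a = 40^40 mod 47  (bits of 40 = 101000)
  bit 0 = 1: r = r^2 * 40 mod 47 = 1^2 * 40 = 1*40 = 40
  bit 1 = 0: r = r^2 mod 47 = 40^2 = 2
  bit 2 = 1: r = r^2 * 40 mod 47 = 2^2 * 40 = 4*40 = 19
  bit 3 = 0: r = r^2 mod 47 = 19^2 = 32
  bit 4 = 0: r = r^2 mod 47 = 32^2 = 37
  bit 5 = 0: r = r^2 mod 47 = 37^2 = 6
  -> s = B^a = 6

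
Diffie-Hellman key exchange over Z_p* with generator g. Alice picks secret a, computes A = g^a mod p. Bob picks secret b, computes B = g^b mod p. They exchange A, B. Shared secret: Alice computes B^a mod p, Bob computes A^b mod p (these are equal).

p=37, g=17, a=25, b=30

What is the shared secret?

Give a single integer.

A = 17^25 mod 37  (bits of 25 = 11001)
  bit 0 = 1: r = r^2 * 17 mod 37 = 1^2 * 17 = 1*17 = 17
  bit 1 = 1: r = r^2 * 17 mod 37 = 17^2 * 17 = 30*17 = 29
  bit 2 = 0: r = r^2 mod 37 = 29^2 = 27
  bit 3 = 0: r = r^2 mod 37 = 27^2 = 26
  bit 4 = 1: r = r^2 * 17 mod 37 = 26^2 * 17 = 10*17 = 22
  -> A = 22
B = 17^30 mod 37  (bits of 30 = 11110)
  bit 0 = 1: r = r^2 * 17 mod 37 = 1^2 * 17 = 1*17 = 17
  bit 1 = 1: r = r^2 * 17 mod 37 = 17^2 * 17 = 30*17 = 29
  bit 2 = 1: r = r^2 * 17 mod 37 = 29^2 * 17 = 27*17 = 15
  bit 3 = 1: r = r^2 * 17 mod 37 = 15^2 * 17 = 3*17 = 14
  bit 4 = 0: r = r^2 mod 37 = 14^2 = 11
  -> B = 11
s = B^a = 11^25 mod 37  (bits of 25 = 11001)
  bit 0 = 1: r = r^2 * 11 mod 37 = 1^2 * 11 = 1*11 = 11
  bit 1 = 1: r = r^2 * 11 mod 37 = 11^2 * 11 = 10*11 = 36
  bit 2 = 0: r = r^2 mod 37 = 36^2 = 1
  bit 3 = 0: r = r^2 mod 37 = 1^2 = 1
  bit 4 = 1: r = r^2 * 11 mod 37 = 1^2 * 11 = 1*11 = 11
  -> s = B^a = 11

Answer: 11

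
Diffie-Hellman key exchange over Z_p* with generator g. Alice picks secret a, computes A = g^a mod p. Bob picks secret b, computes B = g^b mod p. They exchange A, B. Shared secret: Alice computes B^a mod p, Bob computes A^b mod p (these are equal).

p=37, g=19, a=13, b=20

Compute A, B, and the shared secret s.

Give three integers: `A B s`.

Answer: 5 9 12

Derivation:
A = 19^13 mod 37  (bits of 13 = 1101)
  bit 0 = 1: r = r^2 * 19 mod 37 = 1^2 * 19 = 1*19 = 19
  bit 1 = 1: r = r^2 * 19 mod 37 = 19^2 * 19 = 28*19 = 14
  bit 2 = 0: r = r^2 mod 37 = 14^2 = 11
  bit 3 = 1: r = r^2 * 19 mod 37 = 11^2 * 19 = 10*19 = 5
  -> A = 5
B = 19^20 mod 37  (bits of 20 = 10100)
  bit 0 = 1: r = r^2 * 19 mod 37 = 1^2 * 19 = 1*19 = 19
  bit 1 = 0: r = r^2 mod 37 = 19^2 = 28
  bit 2 = 1: r = r^2 * 19 mod 37 = 28^2 * 19 = 7*19 = 22
  bit 3 = 0: r = r^2 mod 37 = 22^2 = 3
  bit 4 = 0: r = r^2 mod 37 = 3^2 = 9
  -> B = 9
s = B^a = 9^13 mod 37  (bits of 13 = 1101)
  bit 0 = 1: r = r^2 * 9 mod 37 = 1^2 * 9 = 1*9 = 9
  bit 1 = 1: r = r^2 * 9 mod 37 = 9^2 * 9 = 7*9 = 26
  bit 2 = 0: r = r^2 mod 37 = 26^2 = 10
  bit 3 = 1: r = r^2 * 9 mod 37 = 10^2 * 9 = 26*9 = 12
  -> s = B^a = 12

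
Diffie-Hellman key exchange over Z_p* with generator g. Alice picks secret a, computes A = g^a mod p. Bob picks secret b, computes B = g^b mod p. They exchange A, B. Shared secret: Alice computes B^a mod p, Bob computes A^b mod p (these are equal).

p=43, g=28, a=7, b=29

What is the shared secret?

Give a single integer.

Answer: 37

Derivation:
A = 28^7 mod 43  (bits of 7 = 111)
  bit 0 = 1: r = r^2 * 28 mod 43 = 1^2 * 28 = 1*28 = 28
  bit 1 = 1: r = r^2 * 28 mod 43 = 28^2 * 28 = 10*28 = 22
  bit 2 = 1: r = r^2 * 28 mod 43 = 22^2 * 28 = 11*28 = 7
  -> A = 7
B = 28^29 mod 43  (bits of 29 = 11101)
  bit 0 = 1: r = r^2 * 28 mod 43 = 1^2 * 28 = 1*28 = 28
  bit 1 = 1: r = r^2 * 28 mod 43 = 28^2 * 28 = 10*28 = 22
  bit 2 = 1: r = r^2 * 28 mod 43 = 22^2 * 28 = 11*28 = 7
  bit 3 = 0: r = r^2 mod 43 = 7^2 = 6
  bit 4 = 1: r = r^2 * 28 mod 43 = 6^2 * 28 = 36*28 = 19
  -> B = 19
s = B^a = 19^7 mod 43  (bits of 7 = 111)
  bit 0 = 1: r = r^2 * 19 mod 43 = 1^2 * 19 = 1*19 = 19
  bit 1 = 1: r = r^2 * 19 mod 43 = 19^2 * 19 = 17*19 = 22
  bit 2 = 1: r = r^2 * 19 mod 43 = 22^2 * 19 = 11*19 = 37
  -> s = B^a = 37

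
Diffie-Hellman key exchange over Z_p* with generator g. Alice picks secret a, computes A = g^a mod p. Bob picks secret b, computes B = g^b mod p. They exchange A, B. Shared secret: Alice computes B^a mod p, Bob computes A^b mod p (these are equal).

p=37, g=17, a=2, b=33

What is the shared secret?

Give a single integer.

Answer: 11

Derivation:
A = 17^2 mod 37  (bits of 2 = 10)
  bit 0 = 1: r = r^2 * 17 mod 37 = 1^2 * 17 = 1*17 = 17
  bit 1 = 0: r = r^2 mod 37 = 17^2 = 30
  -> A = 30
B = 17^33 mod 37  (bits of 33 = 100001)
  bit 0 = 1: r = r^2 * 17 mod 37 = 1^2 * 17 = 1*17 = 17
  bit 1 = 0: r = r^2 mod 37 = 17^2 = 30
  bit 2 = 0: r = r^2 mod 37 = 30^2 = 12
  bit 3 = 0: r = r^2 mod 37 = 12^2 = 33
  bit 4 = 0: r = r^2 mod 37 = 33^2 = 16
  bit 5 = 1: r = r^2 * 17 mod 37 = 16^2 * 17 = 34*17 = 23
  -> B = 23
s = B^a = 23^2 mod 37  (bits of 2 = 10)
  bit 0 = 1: r = r^2 * 23 mod 37 = 1^2 * 23 = 1*23 = 23
  bit 1 = 0: r = r^2 mod 37 = 23^2 = 11
  -> s = B^a = 11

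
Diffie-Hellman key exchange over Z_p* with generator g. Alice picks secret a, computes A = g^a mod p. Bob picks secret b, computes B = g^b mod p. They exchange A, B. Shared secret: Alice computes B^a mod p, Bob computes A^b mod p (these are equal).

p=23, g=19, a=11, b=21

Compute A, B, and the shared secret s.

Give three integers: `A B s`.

A = 19^11 mod 23  (bits of 11 = 1011)
  bit 0 = 1: r = r^2 * 19 mod 23 = 1^2 * 19 = 1*19 = 19
  bit 1 = 0: r = r^2 mod 23 = 19^2 = 16
  bit 2 = 1: r = r^2 * 19 mod 23 = 16^2 * 19 = 3*19 = 11
  bit 3 = 1: r = r^2 * 19 mod 23 = 11^2 * 19 = 6*19 = 22
  -> A = 22
B = 19^21 mod 23  (bits of 21 = 10101)
  bit 0 = 1: r = r^2 * 19 mod 23 = 1^2 * 19 = 1*19 = 19
  bit 1 = 0: r = r^2 mod 23 = 19^2 = 16
  bit 2 = 1: r = r^2 * 19 mod 23 = 16^2 * 19 = 3*19 = 11
  bit 3 = 0: r = r^2 mod 23 = 11^2 = 6
  bit 4 = 1: r = r^2 * 19 mod 23 = 6^2 * 19 = 13*19 = 17
  -> B = 17
s = B^a = 17^11 mod 23  (bits of 11 = 1011)
  bit 0 = 1: r = r^2 * 17 mod 23 = 1^2 * 17 = 1*17 = 17
  bit 1 = 0: r = r^2 mod 23 = 17^2 = 13
  bit 2 = 1: r = r^2 * 17 mod 23 = 13^2 * 17 = 8*17 = 21
  bit 3 = 1: r = r^2 * 17 mod 23 = 21^2 * 17 = 4*17 = 22
  -> s = B^a = 22

Answer: 22 17 22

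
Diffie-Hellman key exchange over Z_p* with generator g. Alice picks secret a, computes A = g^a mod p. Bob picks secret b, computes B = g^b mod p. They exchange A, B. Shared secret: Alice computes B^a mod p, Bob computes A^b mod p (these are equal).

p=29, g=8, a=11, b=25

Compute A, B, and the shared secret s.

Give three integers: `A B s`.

A = 8^11 mod 29  (bits of 11 = 1011)
  bit 0 = 1: r = r^2 * 8 mod 29 = 1^2 * 8 = 1*8 = 8
  bit 1 = 0: r = r^2 mod 29 = 8^2 = 6
  bit 2 = 1: r = r^2 * 8 mod 29 = 6^2 * 8 = 7*8 = 27
  bit 3 = 1: r = r^2 * 8 mod 29 = 27^2 * 8 = 4*8 = 3
  -> A = 3
B = 8^25 mod 29  (bits of 25 = 11001)
  bit 0 = 1: r = r^2 * 8 mod 29 = 1^2 * 8 = 1*8 = 8
  bit 1 = 1: r = r^2 * 8 mod 29 = 8^2 * 8 = 6*8 = 19
  bit 2 = 0: r = r^2 mod 29 = 19^2 = 13
  bit 3 = 0: r = r^2 mod 29 = 13^2 = 24
  bit 4 = 1: r = r^2 * 8 mod 29 = 24^2 * 8 = 25*8 = 26
  -> B = 26
s = B^a = 26^11 mod 29  (bits of 11 = 1011)
  bit 0 = 1: r = r^2 * 26 mod 29 = 1^2 * 26 = 1*26 = 26
  bit 1 = 0: r = r^2 mod 29 = 26^2 = 9
  bit 2 = 1: r = r^2 * 26 mod 29 = 9^2 * 26 = 23*26 = 18
  bit 3 = 1: r = r^2 * 26 mod 29 = 18^2 * 26 = 5*26 = 14
  -> s = B^a = 14

Answer: 3 26 14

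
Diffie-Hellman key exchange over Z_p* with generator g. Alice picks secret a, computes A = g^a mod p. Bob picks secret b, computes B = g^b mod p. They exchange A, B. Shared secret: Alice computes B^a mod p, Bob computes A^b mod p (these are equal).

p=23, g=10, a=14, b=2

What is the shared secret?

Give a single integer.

A = 10^14 mod 23  (bits of 14 = 1110)
  bit 0 = 1: r = r^2 * 10 mod 23 = 1^2 * 10 = 1*10 = 10
  bit 1 = 1: r = r^2 * 10 mod 23 = 10^2 * 10 = 8*10 = 11
  bit 2 = 1: r = r^2 * 10 mod 23 = 11^2 * 10 = 6*10 = 14
  bit 3 = 0: r = r^2 mod 23 = 14^2 = 12
  -> A = 12
B = 10^2 mod 23  (bits of 2 = 10)
  bit 0 = 1: r = r^2 * 10 mod 23 = 1^2 * 10 = 1*10 = 10
  bit 1 = 0: r = r^2 mod 23 = 10^2 = 8
  -> B = 8
s = B^a = 8^14 mod 23  (bits of 14 = 1110)
  bit 0 = 1: r = r^2 * 8 mod 23 = 1^2 * 8 = 1*8 = 8
  bit 1 = 1: r = r^2 * 8 mod 23 = 8^2 * 8 = 18*8 = 6
  bit 2 = 1: r = r^2 * 8 mod 23 = 6^2 * 8 = 13*8 = 12
  bit 3 = 0: r = r^2 mod 23 = 12^2 = 6
  -> s = B^a = 6

Answer: 6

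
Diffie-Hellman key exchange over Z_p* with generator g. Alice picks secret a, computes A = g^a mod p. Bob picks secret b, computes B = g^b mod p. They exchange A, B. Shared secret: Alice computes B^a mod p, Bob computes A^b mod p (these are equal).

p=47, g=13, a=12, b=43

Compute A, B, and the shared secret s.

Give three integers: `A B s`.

A = 13^12 mod 47  (bits of 12 = 1100)
  bit 0 = 1: r = r^2 * 13 mod 47 = 1^2 * 13 = 1*13 = 13
  bit 1 = 1: r = r^2 * 13 mod 47 = 13^2 * 13 = 28*13 = 35
  bit 2 = 0: r = r^2 mod 47 = 35^2 = 3
  bit 3 = 0: r = r^2 mod 47 = 3^2 = 9
  -> A = 9
B = 13^43 mod 47  (bits of 43 = 101011)
  bit 0 = 1: r = r^2 * 13 mod 47 = 1^2 * 13 = 1*13 = 13
  bit 1 = 0: r = r^2 mod 47 = 13^2 = 28
  bit 2 = 1: r = r^2 * 13 mod 47 = 28^2 * 13 = 32*13 = 40
  bit 3 = 0: r = r^2 mod 47 = 40^2 = 2
  bit 4 = 1: r = r^2 * 13 mod 47 = 2^2 * 13 = 4*13 = 5
  bit 5 = 1: r = r^2 * 13 mod 47 = 5^2 * 13 = 25*13 = 43
  -> B = 43
s = B^a = 43^12 mod 47  (bits of 12 = 1100)
  bit 0 = 1: r = r^2 * 43 mod 47 = 1^2 * 43 = 1*43 = 43
  bit 1 = 1: r = r^2 * 43 mod 47 = 43^2 * 43 = 16*43 = 30
  bit 2 = 0: r = r^2 mod 47 = 30^2 = 7
  bit 3 = 0: r = r^2 mod 47 = 7^2 = 2
  -> s = B^a = 2

Answer: 9 43 2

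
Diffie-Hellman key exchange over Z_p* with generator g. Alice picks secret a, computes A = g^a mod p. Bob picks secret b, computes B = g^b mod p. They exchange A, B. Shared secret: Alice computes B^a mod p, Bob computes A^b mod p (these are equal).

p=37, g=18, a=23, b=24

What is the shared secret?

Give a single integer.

Answer: 10

Derivation:
A = 18^23 mod 37  (bits of 23 = 10111)
  bit 0 = 1: r = r^2 * 18 mod 37 = 1^2 * 18 = 1*18 = 18
  bit 1 = 0: r = r^2 mod 37 = 18^2 = 28
  bit 2 = 1: r = r^2 * 18 mod 37 = 28^2 * 18 = 7*18 = 15
  bit 3 = 1: r = r^2 * 18 mod 37 = 15^2 * 18 = 3*18 = 17
  bit 4 = 1: r = r^2 * 18 mod 37 = 17^2 * 18 = 30*18 = 22
  -> A = 22
B = 18^24 mod 37  (bits of 24 = 11000)
  bit 0 = 1: r = r^2 * 18 mod 37 = 1^2 * 18 = 1*18 = 18
  bit 1 = 1: r = r^2 * 18 mod 37 = 18^2 * 18 = 28*18 = 23
  bit 2 = 0: r = r^2 mod 37 = 23^2 = 11
  bit 3 = 0: r = r^2 mod 37 = 11^2 = 10
  bit 4 = 0: r = r^2 mod 37 = 10^2 = 26
  -> B = 26
s = B^a = 26^23 mod 37  (bits of 23 = 10111)
  bit 0 = 1: r = r^2 * 26 mod 37 = 1^2 * 26 = 1*26 = 26
  bit 1 = 0: r = r^2 mod 37 = 26^2 = 10
  bit 2 = 1: r = r^2 * 26 mod 37 = 10^2 * 26 = 26*26 = 10
  bit 3 = 1: r = r^2 * 26 mod 37 = 10^2 * 26 = 26*26 = 10
  bit 4 = 1: r = r^2 * 26 mod 37 = 10^2 * 26 = 26*26 = 10
  -> s = B^a = 10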